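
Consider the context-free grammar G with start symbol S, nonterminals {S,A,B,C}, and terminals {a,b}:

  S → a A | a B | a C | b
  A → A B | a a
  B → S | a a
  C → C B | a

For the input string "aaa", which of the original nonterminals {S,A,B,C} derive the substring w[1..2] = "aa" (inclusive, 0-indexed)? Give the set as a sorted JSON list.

Convert to CNF:
  S -> T0 A | T0 B | T0 C | b
  A -> A B | T0 T0
  B -> T0 A | T0 B | T0 C | T0 T0 | b
  C -> C B | a
  T0 -> a

CYK fill, restricted to cells inside w[1..2]:
  cell(1,1) a: {C,T0}  orig:{C}
  cell(2,2) a: {C,T0}  orig:{C}
  cell(1,2) aa: {A,B,S}

Original NTs in T[1,2] deriving "aa": ["A", "B", "S"]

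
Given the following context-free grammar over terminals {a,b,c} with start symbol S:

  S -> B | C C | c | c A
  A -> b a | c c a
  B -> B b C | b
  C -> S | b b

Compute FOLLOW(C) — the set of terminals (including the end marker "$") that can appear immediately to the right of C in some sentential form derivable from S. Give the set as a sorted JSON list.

FIRST sets, iterate to fixpoint:
pass 1:
  A via A→b a: +{b}
  A via A→c c a: +{c}
  B via B→b: +{b}
  C via C→b b: +{b}
  S via S→B: +{b}
  S via S→c: +{c}
  S: {b,c}  A: {b,c}  B: {b}  C: {b}
pass 2:
  C via C→S: +{c}
  S: {b,c}  A: {b,c}  B: {b}  C: {b,c}
pass 3: (stable)
  S: {b,c}  A: {b,c}  B: {b}  C: {b,c}

FOLLOW iteration:
initialize: $ ∈ FOLLOW(S)
iter 1:
  B→B b C: FOLLOW(B) ⊇ FIRST(b) = {b}; new: +{b}
  B→B b C: FOLLOW(C) ⊇ FOLLOW(B) ⊇ {b}; new: +{b}
  C→S: FOLLOW(S) ⊇ FOLLOW(C) ⊇ {b}; new: +{b}
  S→B: FOLLOW(B) ⊇ FOLLOW(S) ⊇ {$,b}; new: +{$}
  S→C C: FOLLOW(C) ⊇ FIRST(C) = {b,c}; new: +{c}
  S→C C: FOLLOW(C) ⊇ FOLLOW(S) ⊇ {$,b}; new: +{$}
  S→c A: FOLLOW(A) ⊇ FOLLOW(S) ⊇ {$,b}; new: +{$,b}
  S: {$,b}  A: {$,b}  B: {$,b}  C: {$,b,c}
iter 2:
  C→S: FOLLOW(S) ⊇ FOLLOW(C) ⊇ {$,b,c}; new: +{c}
  S→B: FOLLOW(B) ⊇ FOLLOW(S) ⊇ {$,b,c}; new: +{c}
  S→c A: FOLLOW(A) ⊇ FOLLOW(S) ⊇ {$,b,c}; new: +{c}
  S: {$,b,c}  A: {$,b,c}  B: {$,b,c}  C: {$,b,c}
iter 3: (stable)
  S: {$,b,c}  A: {$,b,c}  B: {$,b,c}  C: {$,b,c}

FOLLOW(C) = ["$", "b", "c"]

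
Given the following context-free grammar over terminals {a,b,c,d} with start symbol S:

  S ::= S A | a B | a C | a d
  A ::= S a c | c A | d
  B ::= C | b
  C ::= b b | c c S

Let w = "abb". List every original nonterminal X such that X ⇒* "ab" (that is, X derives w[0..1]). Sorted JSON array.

Convert to CNF:
  S -> S A | T0 B | T0 C | T0 T3
  A -> S X4 | T1 A | d
  B -> T1 X5 | T2 T2 | b
  C -> T1 X6 | T2 T2
  T0 -> a
  T1 -> c
  T2 -> b
  T3 -> d
  X4 -> T0 T1
  X5 -> T1 S
  X6 -> T1 S

CYK fill — only the sub-triangle for w[0..1]:
  [0..0]={T0}  "a"  orig:{}
  [1..1]={B,T2}  "b"  orig:{B}
  [0..1]={S}  "ab"

Original NTs in T[0,1] deriving "ab": ["S"]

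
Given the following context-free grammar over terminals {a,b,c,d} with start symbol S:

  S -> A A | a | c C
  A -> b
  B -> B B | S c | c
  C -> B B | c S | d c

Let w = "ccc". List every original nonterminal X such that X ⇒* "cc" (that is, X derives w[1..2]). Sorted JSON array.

Convert to CNF:
  S -> A A | T0 C | a
  A -> b
  B -> B B | S T0 | c
  C -> B B | T0 S | T1 T0
  T0 -> c
  T1 -> d

CYK table (by increasing span) (cells [i..j] with 1 ≤ i ≤ j ≤ 2 only):
  [1..1]={B,T0}  "c"  orig:{B}
  [2..2]={B,T0}  "c"  orig:{B}
  [1..2]={B,C}  "cc"

Original NTs in T[1,2] deriving "cc": ["B", "C"]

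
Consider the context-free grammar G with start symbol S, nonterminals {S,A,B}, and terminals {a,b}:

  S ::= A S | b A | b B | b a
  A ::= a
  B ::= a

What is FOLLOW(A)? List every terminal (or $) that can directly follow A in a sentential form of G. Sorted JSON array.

FIRST iteration:
round 1:
  A via A→a: +{a}
  B via B→a: +{a}
  S via S→A S: +{a}
  S via S→b A: +{b}
  S: {a,b}  A: {a}  B: {a}
round 2: done
  S: {a,b}  A: {a}  B: {a}

FOLLOW iteration:
initialize: $ ∈ FOLLOW(S)
[1]
  S→A S: FOLLOW(A) ⊇ FIRST(S) = {a,b}; new: +{a,b}
  S→b A: FOLLOW(A) ⊇ FOLLOW(S) ⊇ {$}; new: +{$}
  S→b B: FOLLOW(B) ⊇ FOLLOW(S) ⊇ {$}; new: +{$}
  S: {$}  A: {$,a,b}  B: {$}
[2] (stable)
  S: {$}  A: {$,a,b}  B: {$}

FOLLOW(A) = ["$", "a", "b"]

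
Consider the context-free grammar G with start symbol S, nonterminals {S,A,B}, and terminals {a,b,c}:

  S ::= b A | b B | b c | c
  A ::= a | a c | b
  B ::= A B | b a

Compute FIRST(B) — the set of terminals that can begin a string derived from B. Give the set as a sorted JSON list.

FIRST iteration:
[1]
  A via A→a: +{a}
  A via A→b: +{b}
  B via B→A B: +{a,b}
  S via S→b A: +{b}
  S via S→c: +{c}
  S: {b,c}  A: {a,b}  B: {a,b}
[2] (stable)
  S: {b,c}  A: {a,b}  B: {a,b}

FIRST(B) = ["a", "b"]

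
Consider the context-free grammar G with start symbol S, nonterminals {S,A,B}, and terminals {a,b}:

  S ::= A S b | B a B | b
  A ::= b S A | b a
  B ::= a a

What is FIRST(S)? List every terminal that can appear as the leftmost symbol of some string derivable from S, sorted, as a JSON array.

Compute FIRST by fixpoint:
round 1:
  A via A→b S A: +{b}
  B via B→a a: +{a}
  S via S→A S b: +{b}
  S via S→B a B: +{a}
  S: {a,b}  A: {b}  B: {a}
round 2: — fixpoint
  S: {a,b}  A: {b}  B: {a}

FIRST(S) = ["a", "b"]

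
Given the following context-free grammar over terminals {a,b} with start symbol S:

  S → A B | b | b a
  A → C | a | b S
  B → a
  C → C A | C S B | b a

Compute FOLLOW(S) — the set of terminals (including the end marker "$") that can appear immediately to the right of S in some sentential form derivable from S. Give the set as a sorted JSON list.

Compute FIRST by fixpoint:
pass 1:
  A via A→a: +{a}
  A via A→b S: +{b}
  B via B→a: +{a}
  C via C→b a: +{b}
  S via S→A B: +{a,b}
  FIRST[S]={a,b}  FIRST[A]={a,b}  FIRST[B]={a}  FIRST[C]={b}
pass 2: — fixpoint
  FIRST[S]={a,b}  FIRST[A]={a,b}  FIRST[B]={a}  FIRST[C]={b}

FOLLOW iteration:
initialize: $ ∈ FOLLOW(S)
round 1:
  C→C A: FOLLOW(C) ⊇ FIRST(A) = {a,b}; new: +{a,b}
  C→C A: FOLLOW(A) ⊇ FOLLOW(C) ⊇ {a,b}; new: +{a,b}
  C→C S B: FOLLOW(S) ⊇ FIRST(B) = {a}; new: +{a}
  C→C S B: FOLLOW(B) ⊇ FOLLOW(C) ⊇ {a,b}; new: +{a,b}
  S→A B: FOLLOW(B) ⊇ FOLLOW(S) ⊇ {$,a}; new: +{$}
  S: {$,a}  A: {a,b}  B: {$,a,b}  C: {a,b}
round 2:
  A→b S: FOLLOW(S) ⊇ FOLLOW(A) ⊇ {a,b}; new: +{b}
  S: {$,a,b}  A: {a,b}  B: {$,a,b}  C: {a,b}
round 3: — fixpoint
  S: {$,a,b}  A: {a,b}  B: {$,a,b}  C: {a,b}

FOLLOW(S) = ["$", "a", "b"]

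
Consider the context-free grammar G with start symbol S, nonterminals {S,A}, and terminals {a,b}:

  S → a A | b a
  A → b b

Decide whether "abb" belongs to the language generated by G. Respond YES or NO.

CNF form of G:
  S -> T0 T1 | T1 A
  A -> T0 T0
  T0 -> b
  T1 -> a

Fill CYK table bottom-up:
  T[0,0] 'a' = {T1}  orig:{}
  T[1,1] 'b' = {T0}  orig:{}
  T[2,2] 'b' = {T0}  orig:{}
  T[0,1] 'ab' = ∅
  T[1,2] 'bb' = {A}
  T[0,2] 'abb' = {S}

S ∈ T[0,2] ⇒ YES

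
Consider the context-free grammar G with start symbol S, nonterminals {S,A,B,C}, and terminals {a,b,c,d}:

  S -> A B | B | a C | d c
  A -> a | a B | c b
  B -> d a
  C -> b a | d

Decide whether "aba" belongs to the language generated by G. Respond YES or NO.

Convert to CNF:
  S -> A B | T0 C | T3 T0 | T3 T1
  A -> T0 B | T1 T2 | a
  B -> T3 T0
  C -> T2 T0 | d
  T0 -> a
  T1 -> c
  T2 -> b
  T3 -> d

CYK fill:
  [0..0]={A,T0}  "a"  orig:{A}
  [1..1]={T2}  "b"  orig:{}
  [2..2]={A,T0}  "a"  orig:{A}
  [0..1]=∅  "ab"
  [1..2]={C}  "ba"
  [0..2]={S}  "aba"

S ∈ T[0,2] ⇒ YES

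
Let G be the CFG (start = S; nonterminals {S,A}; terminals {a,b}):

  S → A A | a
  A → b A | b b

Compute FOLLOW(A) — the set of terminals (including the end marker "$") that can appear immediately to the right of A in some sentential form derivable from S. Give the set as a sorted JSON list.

Compute FIRST by fixpoint:
[1]
  A via A→b A: +{b}
  S via S→A A: +{b}
  S via S→a: +{a}
  S: {a,b}  A: {b}
[2] (stable)
  S: {a,b}  A: {b}

FOLLOW iteration:
initialize: $ ∈ FOLLOW(S)
pass 1:
  S→A A: FOLLOW(A) ⊇ FIRST(A) = {b}; new: +{b}
  S→A A: FOLLOW(A) ⊇ FOLLOW(S) ⊇ {$}; new: +{$}
  FOLLOW(S)={$}  FOLLOW(A)={$,b}
pass 2: — fixpoint
  FOLLOW(S)={$}  FOLLOW(A)={$,b}

FOLLOW(A) = ["$", "b"]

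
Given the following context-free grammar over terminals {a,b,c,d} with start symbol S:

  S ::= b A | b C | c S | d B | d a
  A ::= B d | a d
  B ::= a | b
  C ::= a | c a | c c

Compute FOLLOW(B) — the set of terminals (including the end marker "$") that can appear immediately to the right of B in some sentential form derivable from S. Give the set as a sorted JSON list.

FIRST sets, iterate to fixpoint:
[1]
  A via A→a d: +{a}
  B via B→a: +{a}
  B via B→b: +{b}
  C via C→a: +{a}
  C via C→c a: +{c}
  S via S→b A: +{b}
  S via S→c S: +{c}
  S via S→d B: +{d}
  S: {b,c,d}  A: {a}  B: {a,b}  C: {a,c}
[2]
  A via A→B d: +{b}
  S: {b,c,d}  A: {a,b}  B: {a,b}  C: {a,c}
[3] (stable)
  S: {b,c,d}  A: {a,b}  B: {a,b}  C: {a,c}

FOLLOW sets:
FOLLOW(S) := {$}
iter 1:
  A→B d: FOLLOW(B) ⊇ FIRST(d) = {d}; new: +{d}
  S→b A: FOLLOW(A) ⊇ FOLLOW(S) ⊇ {$}; new: +{$}
  S→b C: FOLLOW(C) ⊇ FOLLOW(S) ⊇ {$}; new: +{$}
  S→d B: FOLLOW(B) ⊇ FOLLOW(S) ⊇ {$}; new: +{$}
  FOLLOW(S)={$}  FOLLOW(A)={$}  FOLLOW(B)={$,d}  FOLLOW(C)={$}
iter 2: — fixpoint
  FOLLOW(S)={$}  FOLLOW(A)={$}  FOLLOW(B)={$,d}  FOLLOW(C)={$}

FOLLOW(B) = ["$", "d"]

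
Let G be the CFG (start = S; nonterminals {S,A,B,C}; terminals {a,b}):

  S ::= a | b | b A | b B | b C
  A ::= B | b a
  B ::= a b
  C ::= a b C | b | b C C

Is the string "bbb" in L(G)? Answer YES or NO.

Convert to CNF:
  S -> T1 A | T1 B | T1 C | a | b
  A -> T0 T1 | T1 T0
  B -> T0 T1
  C -> T0 X2 | T1 X3 | b
  T0 -> a
  T1 -> b
  X2 -> T1 C
  X3 -> C C

Fill CYK table bottom-up:
  [0..0]={C,S,T1}  "b"  orig:{C,S}
  [1..1]={C,S,T1}  "b"  orig:{C,S}
  [2..2]={C,S,T1}  "b"  orig:{C,S}
  [0..1]={S,X2,X3}  "bb"  orig:{S}
  [1..2]={S,X2,X3}  "bb"  orig:{S}
  [0..2]={C}  "bbb"

S ∉ T[0,2] ⇒ NO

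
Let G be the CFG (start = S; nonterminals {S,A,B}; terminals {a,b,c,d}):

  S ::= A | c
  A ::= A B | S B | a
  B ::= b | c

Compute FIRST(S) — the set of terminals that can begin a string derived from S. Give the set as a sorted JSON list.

FIRST iteration:
pass 1:
  A via A→a: +{a}
  B via B→b: +{b}
  B via B→c: +{c}
  S via S→A: +{a}
  S via S→c: +{c}
  S: {a,c}  A: {a}  B: {b,c}
pass 2:
  A via A→S B: +{c}
  S: {a,c}  A: {a,c}  B: {b,c}
pass 3: — fixpoint
  S: {a,c}  A: {a,c}  B: {b,c}

FIRST(S) = ["a", "c"]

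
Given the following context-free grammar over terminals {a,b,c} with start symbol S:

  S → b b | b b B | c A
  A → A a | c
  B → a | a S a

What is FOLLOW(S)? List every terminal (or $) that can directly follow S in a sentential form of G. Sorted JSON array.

FIRST sets, iterate to fixpoint:
round 1:
  A via A→c: +{c}
  B via B→a: +{a}
  S via S→b b: +{b}
  S via S→c A: +{c}
  FIRST[S]={b,c}  FIRST[A]={c}  FIRST[B]={a}
round 2: — fixpoint
  FIRST[S]={b,c}  FIRST[A]={c}  FIRST[B]={a}

Compute FOLLOW by fixpoint:
initialize: $ ∈ FOLLOW(S)
iter 1:
  A→A a: FOLLOW(A) ⊇ FIRST(a) = {a}; new: +{a}
  B→a S a: FOLLOW(S) ⊇ FIRST(a) = {a}; new: +{a}
  S→b b B: FOLLOW(B) ⊇ FOLLOW(S) ⊇ {$,a}; new: +{$,a}
  S→c A: FOLLOW(A) ⊇ FOLLOW(S) ⊇ {$,a}; new: +{$}
  S: {$,a}  A: {$,a}  B: {$,a}
iter 2: done
  S: {$,a}  A: {$,a}  B: {$,a}

FOLLOW(S) = ["$", "a"]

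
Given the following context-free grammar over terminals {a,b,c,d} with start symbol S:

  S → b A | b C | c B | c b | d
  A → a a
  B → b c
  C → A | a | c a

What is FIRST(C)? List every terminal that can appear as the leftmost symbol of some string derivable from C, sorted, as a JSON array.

Compute FIRST by fixpoint:
pass 1:
  A via A→a a: +{a}
  B via B→b c: +{b}
  C via C→A: +{a}
  C via C→c a: +{c}
  S via S→b A: +{b}
  S via S→c B: +{c}
  S via S→d: +{d}
  FIRST(S)={b,c,d}  FIRST(A)={a}  FIRST(B)={b}  FIRST(C)={a,c}
pass 2: done
  FIRST(S)={b,c,d}  FIRST(A)={a}  FIRST(B)={b}  FIRST(C)={a,c}

FIRST(C) = ["a", "c"]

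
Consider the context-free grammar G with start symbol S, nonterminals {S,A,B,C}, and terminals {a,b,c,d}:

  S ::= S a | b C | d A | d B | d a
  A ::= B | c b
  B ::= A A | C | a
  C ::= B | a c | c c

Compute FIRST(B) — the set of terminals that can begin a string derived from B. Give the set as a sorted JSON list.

Compute FIRST by fixpoint:
pass 1:
  A via A→c b: +{c}
  B via B→A A: +{c}
  B via B→a: +{a}
  C via C→B: +{a,c}
  S via S→b C: +{b}
  S via S→d A: +{d}
  FIRST(S)={b,d}  FIRST(A)={c}  FIRST(B)={a,c}  FIRST(C)={a,c}
pass 2:
  A via A→B: +{a}
  FIRST(S)={b,d}  FIRST(A)={a,c}  FIRST(B)={a,c}  FIRST(C)={a,c}
pass 3: (stable)
  FIRST(S)={b,d}  FIRST(A)={a,c}  FIRST(B)={a,c}  FIRST(C)={a,c}

FIRST(B) = ["a", "c"]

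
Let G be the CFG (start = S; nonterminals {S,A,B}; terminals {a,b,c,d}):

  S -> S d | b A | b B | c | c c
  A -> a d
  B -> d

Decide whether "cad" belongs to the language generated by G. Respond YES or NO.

CNF form of G:
  S -> S T1 | T2 A | T2 B | T3 T3 | c
  A -> T0 T1
  B -> d
  T0 -> a
  T1 -> d
  T2 -> b
  T3 -> c

CYK table (by increasing span):
  [0..0]={S,T3}  "c"  orig:{S}
  [1..1]={T0}  "a"  orig:{}
  [2..2]={B,T1}  "d"  orig:{B}
  [0..1]=∅  "ca"
  [1..2]={A}  "ad"
  [0..2]=∅  "cad"

S ∉ T[0,2] ⇒ NO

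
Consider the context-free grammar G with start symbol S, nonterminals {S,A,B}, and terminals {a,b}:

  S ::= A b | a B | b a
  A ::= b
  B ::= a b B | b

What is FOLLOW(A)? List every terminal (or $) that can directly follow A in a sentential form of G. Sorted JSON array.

FIRST sets, iterate to fixpoint:
pass 1:
  A via A→b: +{b}
  B via B→a b B: +{a}
  B via B→b: +{b}
  S via S→A b: +{b}
  S via S→a B: +{a}
  FIRST(S)={a,b}  FIRST(A)={b}  FIRST(B)={a,b}
pass 2: (no change)
  FIRST(S)={a,b}  FIRST(A)={b}  FIRST(B)={a,b}

FOLLOW sets:
initialize: $ ∈ FOLLOW(S)
iter 1:
  S→A b: FOLLOW(A) ⊇ FIRST(b) = {b}; new: +{b}
  S→a B: FOLLOW(B) ⊇ FOLLOW(S) ⊇ {$}; new: +{$}
  FOLLOW(S)={$}  FOLLOW(A)={b}  FOLLOW(B)={$}
iter 2: — fixpoint
  FOLLOW(S)={$}  FOLLOW(A)={b}  FOLLOW(B)={$}

FOLLOW(A) = ["b"]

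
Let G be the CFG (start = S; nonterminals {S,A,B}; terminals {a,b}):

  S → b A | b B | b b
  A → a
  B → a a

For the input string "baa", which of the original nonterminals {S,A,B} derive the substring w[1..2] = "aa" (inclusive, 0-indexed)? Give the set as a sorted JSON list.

CNF form of G:
  S -> T1 A | T1 B | T1 T1
  A -> a
  B -> T0 T0
  T0 -> a
  T1 -> b

CYK fill, restricted to cells inside w[1..2]:
  cell(1,1) a: {A,T0}  orig:{A}
  cell(2,2) a: {A,T0}  orig:{A}
  cell(1,2) aa: {B}

Original NTs in T[1,2] deriving "aa": ["B"]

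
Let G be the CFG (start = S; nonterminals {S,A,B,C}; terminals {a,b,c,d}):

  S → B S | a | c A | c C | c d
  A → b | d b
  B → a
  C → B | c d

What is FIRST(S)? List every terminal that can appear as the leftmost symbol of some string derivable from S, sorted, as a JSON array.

FIRST iteration:
[1]
  A via A→b: +{b}
  A via A→d b: +{d}
  B via B→a: +{a}
  C via C→B: +{a}
  C via C→c d: +{c}
  S via S→B S: +{a}
  S via S→c A: +{c}
  FIRST[S]={a,c}  FIRST[A]={b,d}  FIRST[B]={a}  FIRST[C]={a,c}
[2] done
  FIRST[S]={a,c}  FIRST[A]={b,d}  FIRST[B]={a}  FIRST[C]={a,c}

FIRST(S) = ["a", "c"]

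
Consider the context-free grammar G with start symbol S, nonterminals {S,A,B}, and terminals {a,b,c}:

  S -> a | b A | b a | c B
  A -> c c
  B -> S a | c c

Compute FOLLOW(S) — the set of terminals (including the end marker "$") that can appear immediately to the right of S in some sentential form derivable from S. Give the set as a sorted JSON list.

FIRST iteration:
pass 1:
  A via A→c c: +{c}
  B via B→c c: +{c}
  S via S→a: +{a}
  S via S→b A: +{b}
  S via S→c B: +{c}
  FIRST(S)={a,b,c}  FIRST(A)={c}  FIRST(B)={c}
pass 2:
  B via B→S a: +{a,b}
  FIRST(S)={a,b,c}  FIRST(A)={c}  FIRST(B)={a,b,c}
pass 3: done
  FIRST(S)={a,b,c}  FIRST(A)={c}  FIRST(B)={a,b,c}

Compute FOLLOW by fixpoint:
initialize: $ ∈ FOLLOW(S)
round 1:
  B→S a: FOLLOW(S) ⊇ FIRST(a) = {a}; new: +{a}
  S→b A: FOLLOW(A) ⊇ FOLLOW(S) ⊇ {$,a}; new: +{$,a}
  S→c B: FOLLOW(B) ⊇ FOLLOW(S) ⊇ {$,a}; new: +{$,a}
  FOLLOW[S]={$,a}  FOLLOW[A]={$,a}  FOLLOW[B]={$,a}
round 2: (stable)
  FOLLOW[S]={$,a}  FOLLOW[A]={$,a}  FOLLOW[B]={$,a}

FOLLOW(S) = ["$", "a"]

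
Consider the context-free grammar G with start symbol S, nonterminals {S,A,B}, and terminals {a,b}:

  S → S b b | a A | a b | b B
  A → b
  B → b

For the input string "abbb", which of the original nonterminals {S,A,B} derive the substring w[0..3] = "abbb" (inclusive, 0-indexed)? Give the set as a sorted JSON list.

Convert to CNF:
  S -> S X2 | T0 B | T1 A | T1 T0
  A -> b
  B -> b
  T0 -> b
  T1 -> a
  X2 -> T0 T0

CYK table (by increasing span) (cells [i..j] with 0 ≤ i ≤ j ≤ 3 only):
  [0..0]={T1}  "a"  orig:{}
  [1..1]={A,B,T0}  "b"  orig:{A,B}
  [2..2]={A,B,T0}  "b"  orig:{A,B}
  [3..3]={A,B,T0}  "b"  orig:{A,B}
  [0..1]={S}  "ab"
  [1..2]={S,X2}  "bb"  orig:{S}
  [2..3]={S,X2}  "bb"  orig:{S}
  [0..2]=∅  "abb"
  [1..3]=∅  "bbb"
  [0..3]={S}  "abbb"

Original NTs in T[0,3] deriving "abbb": ["S"]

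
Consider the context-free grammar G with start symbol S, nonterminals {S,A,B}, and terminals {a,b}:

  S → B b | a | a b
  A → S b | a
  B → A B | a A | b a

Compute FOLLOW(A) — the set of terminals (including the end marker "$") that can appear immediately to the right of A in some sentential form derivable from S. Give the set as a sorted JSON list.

FIRST sets, iterate to fixpoint:
iter 1:
  A via A→a: +{a}
  B via B→A B: +{a}
  B via B→b a: +{b}
  S via S→B b: +{a,b}
  S: {a,b}  A: {a}  B: {a,b}
iter 2:
  A via A→S b: +{b}
  S: {a,b}  A: {a,b}  B: {a,b}
iter 3: (stable)
  S: {a,b}  A: {a,b}  B: {a,b}

FOLLOW sets:
initialize: $ ∈ FOLLOW(S)
[1]
  A→S b: FOLLOW(S) ⊇ FIRST(b) = {b}; new: +{b}
  B→A B: FOLLOW(A) ⊇ FIRST(B) = {a,b}; new: +{a,b}
  S→B b: FOLLOW(B) ⊇ FIRST(b) = {b}; new: +{b}
  FOLLOW[S]={$,b}  FOLLOW[A]={a,b}  FOLLOW[B]={b}
[2] — fixpoint
  FOLLOW[S]={$,b}  FOLLOW[A]={a,b}  FOLLOW[B]={b}

FOLLOW(A) = ["a", "b"]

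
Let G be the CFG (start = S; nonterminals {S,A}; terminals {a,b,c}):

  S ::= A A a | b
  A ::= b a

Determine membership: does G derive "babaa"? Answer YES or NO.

CNF form of G:
  S -> A X2 | b
  A -> T0 T1
  T0 -> b
  T1 -> a
  X2 -> A T1

CYK fill:
  T[0,0] 'b' = {S,T0}  orig:{S}
  T[1,1] 'a' = {T1}  orig:{}
  T[2,2] 'b' = {S,T0}  orig:{S}
  T[3,3] 'a' = {T1}  orig:{}
  T[4,4] 'a' = {T1}  orig:{}
  T[0,1] 'ba' = {A}
  T[1,2] 'ab' = ∅
  T[2,3] 'ba' = {A}
  T[3,4] 'aa' = ∅
  T[0,2] 'bab' = ∅
  T[1,3] 'aba' = ∅
  T[2,4] 'baa' = {X2}  orig:{}
  T[0,3] 'baba' = ∅
  T[1,4] 'abaa' = ∅
  T[0,4] 'babaa' = {S}

S ∈ T[0,4] ⇒ YES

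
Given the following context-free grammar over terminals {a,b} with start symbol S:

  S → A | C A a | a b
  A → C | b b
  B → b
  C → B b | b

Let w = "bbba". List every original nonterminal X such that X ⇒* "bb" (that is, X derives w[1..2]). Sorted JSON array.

CNF form of G:
  S -> B T0 | C X2 | T0 T0 | T1 T0 | b
  A -> B T0 | T0 T0 | b
  B -> b
  C -> B T0 | b
  T0 -> b
  T1 -> a
  X2 -> A T1

CYK fill (cells [i..j] with 1 ≤ i ≤ j ≤ 2 only):
  [1..1]={A,B,C,S,T0}  "b"  orig:{A,B,C,S}
  [2..2]={A,B,C,S,T0}  "b"  orig:{A,B,C,S}
  [1..2]={A,C,S}  "bb"

Original NTs in T[1,2] deriving "bb": ["A", "C", "S"]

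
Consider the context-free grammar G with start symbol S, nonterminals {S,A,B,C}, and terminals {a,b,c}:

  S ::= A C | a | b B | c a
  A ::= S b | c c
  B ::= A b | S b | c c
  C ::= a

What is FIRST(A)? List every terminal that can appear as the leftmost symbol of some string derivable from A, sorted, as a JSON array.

Compute FIRST by fixpoint:
pass 1:
  A via A→c c: +{c}
  B via B→A b: +{c}
  C via C→a: +{a}
  S via S→A C: +{c}
  S via S→a: +{a}
  S via S→b B: +{b}
  S: {a,b,c}  A: {c}  B: {c}  C: {a}
pass 2:
  A via A→S b: +{a,b}
  B via B→A b: +{a,b}
  S: {a,b,c}  A: {a,b,c}  B: {a,b,c}  C: {a}
pass 3: — fixpoint
  S: {a,b,c}  A: {a,b,c}  B: {a,b,c}  C: {a}

FIRST(A) = ["a", "b", "c"]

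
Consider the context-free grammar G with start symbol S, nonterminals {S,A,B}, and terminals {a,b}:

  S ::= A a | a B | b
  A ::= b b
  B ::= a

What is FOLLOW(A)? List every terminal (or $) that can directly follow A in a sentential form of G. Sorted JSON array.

FIRST iteration:
round 1:
  A via A→b b: +{b}
  B via B→a: +{a}
  S via S→A a: +{b}
  S via S→a B: +{a}
  FIRST[S]={a,b}  FIRST[A]={b}  FIRST[B]={a}
round 2: (no change)
  FIRST[S]={a,b}  FIRST[A]={b}  FIRST[B]={a}

FOLLOW iteration:
FOLLOW(S) := {$}
[1]
  S→A a: FOLLOW(A) ⊇ FIRST(a) = {a}; new: +{a}
  S→a B: FOLLOW(B) ⊇ FOLLOW(S) ⊇ {$}; new: +{$}
  FOLLOW[S]={$}  FOLLOW[A]={a}  FOLLOW[B]={$}
[2] done
  FOLLOW[S]={$}  FOLLOW[A]={a}  FOLLOW[B]={$}

FOLLOW(A) = ["a"]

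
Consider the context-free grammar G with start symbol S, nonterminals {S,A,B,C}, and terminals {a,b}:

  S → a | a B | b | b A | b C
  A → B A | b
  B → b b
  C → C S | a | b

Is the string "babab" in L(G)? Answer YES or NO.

CNF form of G:
  S -> T0 A | T0 C | T1 B | a | b
  A -> B A | b
  B -> T0 T0
  C -> C S | a | b
  T0 -> b
  T1 -> a

Fill CYK table bottom-up:
  cell(0,0) b: {A,C,S,T0}  orig:{A,C,S}
  cell(1,1) a: {C,S,T1}  orig:{C,S}
  cell(2,2) b: {A,C,S,T0}  orig:{A,C,S}
  cell(3,3) a: {C,S,T1}  orig:{C,S}
  cell(4,4) b: {A,C,S,T0}  orig:{A,C,S}
  cell(0,1) ba: {C,S}
  cell(1,2) ab: {C}
  cell(2,3) ba: {C,S}
  cell(3,4) ab: {C}
  cell(0,2) bab: {C,S}
  cell(1,3) aba: {C}
  cell(2,4) bab: {C,S}
  cell(0,3) baba: {C,S}
  cell(1,4) abab: {C}
  cell(0,4) babab: {C,S}

S ∈ T[0,4] ⇒ YES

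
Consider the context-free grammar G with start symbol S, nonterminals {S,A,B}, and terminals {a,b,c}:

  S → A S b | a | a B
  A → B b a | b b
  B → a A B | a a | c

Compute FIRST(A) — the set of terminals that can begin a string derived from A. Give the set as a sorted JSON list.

FIRST iteration:
[1]
  A via A→b b: +{b}
  B via B→a A B: +{a}
  B via B→c: +{c}
  S via S→A S b: +{b}
  S via S→a: +{a}
  FIRST[S]={a,b}  FIRST[A]={b}  FIRST[B]={a,c}
[2]
  A via A→B b a: +{a,c}
  S via S→A S b: +{c}
  FIRST[S]={a,b,c}  FIRST[A]={a,b,c}  FIRST[B]={a,c}
[3] (stable)
  FIRST[S]={a,b,c}  FIRST[A]={a,b,c}  FIRST[B]={a,c}

FIRST(A) = ["a", "b", "c"]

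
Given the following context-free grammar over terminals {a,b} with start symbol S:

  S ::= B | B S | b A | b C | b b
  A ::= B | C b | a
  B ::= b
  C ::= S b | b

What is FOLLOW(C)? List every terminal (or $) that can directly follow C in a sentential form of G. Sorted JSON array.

FIRST iteration:
[1]
  A via A→a: +{a}
  B via B→b: +{b}
  C via C→b: +{b}
  S via S→B: +{b}
  S: {b}  A: {a}  B: {b}  C: {b}
[2]
  A via A→B: +{b}
  S: {b}  A: {a,b}  B: {b}  C: {b}
[3] done
  S: {b}  A: {a,b}  B: {b}  C: {b}

FOLLOW sets:
initialize: $ ∈ FOLLOW(S)
pass 1:
  A→C b: FOLLOW(C) ⊇ FIRST(b) = {b}; new: +{b}
  C→S b: FOLLOW(S) ⊇ FIRST(b) = {b}; new: +{b}
  S→B: FOLLOW(B) ⊇ FOLLOW(S) ⊇ {$,b}; new: +{$,b}
  S→b A: FOLLOW(A) ⊇ FOLLOW(S) ⊇ {$,b}; new: +{$,b}
  S→b C: FOLLOW(C) ⊇ FOLLOW(S) ⊇ {$,b}; new: +{$}
  S: {$,b}  A: {$,b}  B: {$,b}  C: {$,b}
pass 2: done
  S: {$,b}  A: {$,b}  B: {$,b}  C: {$,b}

FOLLOW(C) = ["$", "b"]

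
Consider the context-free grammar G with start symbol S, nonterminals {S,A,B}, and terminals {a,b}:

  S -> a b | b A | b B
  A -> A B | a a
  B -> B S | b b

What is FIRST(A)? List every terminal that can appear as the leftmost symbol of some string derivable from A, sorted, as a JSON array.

Compute FIRST by fixpoint:
[1]
  A via A→a a: +{a}
  B via B→b b: +{b}
  S via S→a b: +{a}
  S via S→b A: +{b}
  S: {a,b}  A: {a}  B: {b}
[2] — fixpoint
  S: {a,b}  A: {a}  B: {b}

FIRST(A) = ["a"]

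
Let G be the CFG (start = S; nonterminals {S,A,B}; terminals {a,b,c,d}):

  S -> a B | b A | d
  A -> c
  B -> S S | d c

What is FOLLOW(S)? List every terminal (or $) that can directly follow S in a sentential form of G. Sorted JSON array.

FIRST sets, iterate to fixpoint:
iter 1:
  A via A→c: +{c}
  B via B→d c: +{d}
  S via S→a B: +{a}
  S via S→b A: +{b}
  S via S→d: +{d}
  FIRST(S)={a,b,d}  FIRST(A)={c}  FIRST(B)={d}
iter 2:
  B via B→S S: +{a,b}
  FIRST(S)={a,b,d}  FIRST(A)={c}  FIRST(B)={a,b,d}
iter 3: done
  FIRST(S)={a,b,d}  FIRST(A)={c}  FIRST(B)={a,b,d}

Compute FOLLOW by fixpoint:
seed FOLLOW(S) with $
[1]
  B→S S: FOLLOW(S) ⊇ FIRST(S) = {a,b,d}; new: +{a,b,d}
  S→a B: FOLLOW(B) ⊇ FOLLOW(S) ⊇ {$,a,b,d}; new: +{$,a,b,d}
  S→b A: FOLLOW(A) ⊇ FOLLOW(S) ⊇ {$,a,b,d}; new: +{$,a,b,d}
  S: {$,a,b,d}  A: {$,a,b,d}  B: {$,a,b,d}
[2] — fixpoint
  S: {$,a,b,d}  A: {$,a,b,d}  B: {$,a,b,d}

FOLLOW(S) = ["$", "a", "b", "d"]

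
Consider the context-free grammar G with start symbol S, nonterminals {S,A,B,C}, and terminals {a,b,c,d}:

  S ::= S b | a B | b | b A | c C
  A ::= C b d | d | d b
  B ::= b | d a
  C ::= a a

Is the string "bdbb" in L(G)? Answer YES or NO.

CNF form of G:
  S -> S T0 | T0 A | T2 B | T3 C | b
  A -> C X4 | T1 T0 | d
  B -> T1 T2 | b
  C -> T2 T2
  T0 -> b
  T1 -> d
  T2 -> a
  T3 -> c
  X4 -> T0 T1

CYK fill:
  cell(0,0) b: {B,S,T0}  orig:{B,S}
  cell(1,1) d: {A,T1}  orig:{A}
  cell(2,2) b: {B,S,T0}  orig:{B,S}
  cell(3,3) b: {B,S,T0}  orig:{B,S}
  cell(0,1) bd: {S,X4}  orig:{S}
  cell(1,2) db: {A}
  cell(2,3) bb: {S}
  cell(0,2) bdb: {S}
  cell(1,3) dbb: ∅
  cell(0,3) bdbb: {S}

S ∈ T[0,3] ⇒ YES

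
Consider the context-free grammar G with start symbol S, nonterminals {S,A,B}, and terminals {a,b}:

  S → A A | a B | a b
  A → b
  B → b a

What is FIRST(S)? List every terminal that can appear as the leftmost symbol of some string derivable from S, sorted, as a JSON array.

FIRST iteration:
pass 1:
  A via A→b: +{b}
  B via B→b a: +{b}
  S via S→A A: +{b}
  S via S→a B: +{a}
  S: {a,b}  A: {b}  B: {b}
pass 2: done
  S: {a,b}  A: {b}  B: {b}

FIRST(S) = ["a", "b"]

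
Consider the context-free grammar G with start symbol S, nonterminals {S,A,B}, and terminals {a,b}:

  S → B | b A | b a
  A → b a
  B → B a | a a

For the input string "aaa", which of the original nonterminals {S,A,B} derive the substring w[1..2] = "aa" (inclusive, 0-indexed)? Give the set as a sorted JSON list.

CNF form of G:
  S -> B T1 | T0 A | T0 T1 | T1 T1
  A -> T0 T1
  B -> B T1 | T1 T1
  T0 -> b
  T1 -> a

CYK fill (cells [i..j] with 1 ≤ i ≤ j ≤ 2 only):
  [1..1]={T1}  "a"  orig:{}
  [2..2]={T1}  "a"  orig:{}
  [1..2]={B,S}  "aa"

Original NTs in T[1,2] deriving "aa": ["B", "S"]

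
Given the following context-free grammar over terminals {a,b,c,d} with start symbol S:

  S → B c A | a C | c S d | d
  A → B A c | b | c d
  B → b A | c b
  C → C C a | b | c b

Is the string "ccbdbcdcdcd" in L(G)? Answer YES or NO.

CNF form of G:
  S -> B X6 | T0 X7 | T3 C | d
  A -> B X4 | T0 T1 | b
  B -> T0 T2 | T2 A
  C -> C X5 | T0 T2 | b
  T0 -> c
  T1 -> d
  T2 -> b
  T3 -> a
  X4 -> A T0
  X5 -> C T3
  X6 -> T0 A
  X7 -> S T1

CYK fill:
  cell(0,0) c: {T0}  orig:{}
  cell(1,1) c: {T0}  orig:{}
  cell(2,2) b: {A,C,T2}  orig:{A,C}
  cell(3,3) d: {S,T1}  orig:{S}
  cell(4,4) b: {A,C,T2}  orig:{A,C}
  cell(5,5) c: {T0}  orig:{}
  cell(6,6) d: {S,T1}  orig:{S}
  cell(7,7) c: {T0}  orig:{}
  cell(8,8) d: {S,T1}  orig:{S}
  cell(9,9) c: {T0}  orig:{}
  cell(10,10) d: {S,T1}  orig:{S}
  cell(0,1) cc: ∅
  cell(1,2) cb: {B,C,X6}  orig:{B,C}
  cell(2,3) bd: ∅
  cell(3,4) db: ∅
  cell(4,5) bc: {X4}  orig:{}
  cell(5,6) cd: {A}
  cell(6,7) dc: ∅
  cell(7,8) cd: {A}
  cell(8,9) dc: ∅
  cell(9,10) cd: {A}
  cell(0,2) ccb: ∅
  cell(1,3) cbd: ∅
  cell(2,4) bdb: ∅
  cell(3,5) dbc: ∅
  cell(4,6) bcd: {B}
  cell(5,7) cdc: {X4}  orig:{}
  cell(6,8) dcd: ∅
  cell(7,9) cdc: {X4}  orig:{}
  cell(8,10) dcd: ∅
  cell(0,3) ccbd: ∅
  cell(1,4) cbdb: ∅
  cell(2,5) bdbc: ∅
  cell(3,6) dbcd: ∅
  cell(4,7) bcdc: ∅
  cell(5,8) cdcd: ∅
  cell(6,9) dcdc: ∅
  cell(7,10) cdcd: ∅
  cell(0,4) ccbdb: ∅
  cell(1,5) cbdbc: ∅
  cell(2,6) bdbcd: ∅
  cell(3,7) dbcdc: ∅
  cell(4,8) bcdcd: ∅
  cell(5,9) cdcdc: ∅
  cell(6,10) dcdcd: ∅
  cell(0,5) ccbdbc: ∅
  cell(1,6) cbdbcd: ∅
  cell(2,7) bdbcdc: ∅
  cell(3,8) dbcdcd: ∅
  cell(4,9) bcdcdc: {A}
  cell(5,10) cdcdcd: ∅
  cell(0,6) ccbdbcd: ∅
  cell(1,7) cbdbcdc: ∅
  cell(2,8) bdbcdcd: ∅
  cell(3,9) dbcdcdc: ∅
  cell(4,10) bcdcdcd: ∅
  cell(0,7) ccbdbcdc: ∅
  cell(1,8) cbdbcdcd: ∅
  cell(2,9) bdbcdcdc: ∅
  cell(3,10) dbcdcdcd: ∅
  cell(0,8) ccbdbcdcd: ∅
  cell(1,9) cbdbcdcdc: ∅
  cell(2,10) bdbcdcdcd: ∅
  cell(0,9) ccbdbcdcdc: ∅
  cell(1,10) cbdbcdcdcd: ∅
  cell(0,10) ccbdbcdcdcd: ∅

S ∉ T[0,10] ⇒ NO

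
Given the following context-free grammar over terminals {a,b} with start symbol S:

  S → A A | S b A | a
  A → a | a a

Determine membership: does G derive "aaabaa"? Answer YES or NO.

CNF form of G:
  S -> A A | S X2 | a
  A -> T0 T0 | a
  T0 -> a
  T1 -> b
  X2 -> T1 A

Fill CYK table bottom-up:
  [0..0]={A,S,T0}  "a"  orig:{A,S}
  [1..1]={A,S,T0}  "a"  orig:{A,S}
  [2..2]={A,S,T0}  "a"  orig:{A,S}
  [3..3]={T1}  "b"  orig:{}
  [4..4]={A,S,T0}  "a"  orig:{A,S}
  [5..5]={A,S,T0}  "a"  orig:{A,S}
  [0..1]={A,S}  "aa"
  [1..2]={A,S}  "aa"
  [2..3]=∅  "ab"
  [3..4]={X2}  "ba"  orig:{}
  [4..5]={A,S}  "aa"
  [0..2]={S}  "aaa"
  [1..3]=∅  "aab"
  [2..4]={S}  "aba"
  [3..5]={X2}  "baa"  orig:{}
  [0..3]=∅  "aaab"
  [1..4]={S}  "aaba"
  [2..5]={S}  "abaa"
  [0..4]={S}  "aaaba"
  [1..5]={S}  "aabaa"
  [0..5]={S}  "aaabaa"

S ∈ T[0,5] ⇒ YES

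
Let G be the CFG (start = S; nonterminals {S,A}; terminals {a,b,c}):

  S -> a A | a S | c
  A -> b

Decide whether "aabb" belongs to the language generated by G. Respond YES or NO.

CNF form of G:
  S -> T0 A | T0 S | c
  A -> b
  T0 -> a

CYK fill:
  [0..0]={T0}  "a"  orig:{}
  [1..1]={T0}  "a"  orig:{}
  [2..2]={A}  "b"
  [3..3]={A}  "b"
  [0..1]=∅  "aa"
  [1..2]={S}  "ab"
  [2..3]=∅  "bb"
  [0..2]={S}  "aab"
  [1..3]=∅  "abb"
  [0..3]=∅  "aabb"

S ∉ T[0,3] ⇒ NO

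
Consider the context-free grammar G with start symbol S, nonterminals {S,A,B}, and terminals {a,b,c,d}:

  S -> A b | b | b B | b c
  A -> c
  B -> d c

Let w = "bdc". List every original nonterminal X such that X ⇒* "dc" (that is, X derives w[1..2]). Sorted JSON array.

CNF form of G:
  S -> A T2 | T2 B | T2 T1 | b
  A -> c
  B -> T0 T1
  T0 -> d
  T1 -> c
  T2 -> b

CYK fill (cells [i..j] with 1 ≤ i ≤ j ≤ 2 only):
  [1..1]={T0}  "d"  orig:{}
  [2..2]={A,T1}  "c"  orig:{A}
  [1..2]={B}  "dc"

Original NTs in T[1,2] deriving "dc": ["B"]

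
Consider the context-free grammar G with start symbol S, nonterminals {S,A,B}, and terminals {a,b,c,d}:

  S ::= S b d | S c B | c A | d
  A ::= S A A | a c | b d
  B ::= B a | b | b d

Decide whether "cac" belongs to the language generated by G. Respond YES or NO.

Convert to CNF:
  S -> S X5 | S X6 | T1 A | d
  A -> S X4 | T0 T1 | T2 T3
  B -> B T0 | T2 T3 | b
  T0 -> a
  T1 -> c
  T2 -> b
  T3 -> d
  X4 -> A A
  X5 -> T2 T3
  X6 -> T1 B

CYK fill:
  cell(0,0) c: {T1}  orig:{}
  cell(1,1) a: {T0}  orig:{}
  cell(2,2) c: {T1}  orig:{}
  cell(0,1) ca: ∅
  cell(1,2) ac: {A}
  cell(0,2) cac: {S}

S ∈ T[0,2] ⇒ YES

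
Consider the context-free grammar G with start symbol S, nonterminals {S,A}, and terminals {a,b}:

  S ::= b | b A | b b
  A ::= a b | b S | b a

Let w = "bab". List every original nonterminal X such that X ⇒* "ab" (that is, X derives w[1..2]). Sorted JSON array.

CNF form of G:
  S -> T1 A | T1 T1 | b
  A -> T0 T1 | T1 S | T1 T0
  T0 -> a
  T1 -> b

CYK table (by increasing span) — only the sub-triangle for w[1..2]:
  cell(1,1) a: {T0}  orig:{}
  cell(2,2) b: {S,T1}  orig:{S}
  cell(1,2) ab: {A}

Original NTs in T[1,2] deriving "ab": ["A"]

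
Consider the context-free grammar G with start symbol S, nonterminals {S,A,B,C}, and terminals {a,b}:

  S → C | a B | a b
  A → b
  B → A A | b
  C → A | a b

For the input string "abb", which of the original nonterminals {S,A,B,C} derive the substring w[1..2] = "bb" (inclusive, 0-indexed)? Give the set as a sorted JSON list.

CNF form of G:
  S -> T0 B | T0 T1 | b
  A -> b
  B -> A A | b
  C -> T0 T1 | b
  T0 -> a
  T1 -> b

CYK table (by increasing span), restricted to cells inside w[1..2]:
  T[1,1] 'b' = {A,B,C,S,T1}  orig:{A,B,C,S}
  T[2,2] 'b' = {A,B,C,S,T1}  orig:{A,B,C,S}
  T[1,2] 'bb' = {B}

Original NTs in T[1,2] deriving "bb": ["B"]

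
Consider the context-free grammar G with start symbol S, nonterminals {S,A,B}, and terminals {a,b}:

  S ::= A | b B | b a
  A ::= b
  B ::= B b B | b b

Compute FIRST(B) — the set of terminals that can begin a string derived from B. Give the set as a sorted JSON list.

Compute FIRST by fixpoint:
iter 1:
  A via A→b: +{b}
  B via B→b b: +{b}
  S via S→A: +{b}
  FIRST[S]={b}  FIRST[A]={b}  FIRST[B]={b}
iter 2: — fixpoint
  FIRST[S]={b}  FIRST[A]={b}  FIRST[B]={b}

FIRST(B) = ["b"]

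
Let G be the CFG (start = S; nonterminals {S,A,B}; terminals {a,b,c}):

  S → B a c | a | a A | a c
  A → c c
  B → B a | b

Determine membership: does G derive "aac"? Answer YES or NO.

Convert to CNF:
  S -> B X2 | T1 A | T1 T0 | a
  A -> T0 T0
  B -> B T1 | b
  T0 -> c
  T1 -> a
  X2 -> T1 T0

CYK table (by increasing span):
  T[0,0] 'a' = {S,T1}  orig:{S}
  T[1,1] 'a' = {S,T1}  orig:{S}
  T[2,2] 'c' = {T0}  orig:{}
  T[0,1] 'aa' = ∅
  T[1,2] 'ac' = {S,X2}  orig:{S}
  T[0,2] 'aac' = ∅

S ∉ T[0,2] ⇒ NO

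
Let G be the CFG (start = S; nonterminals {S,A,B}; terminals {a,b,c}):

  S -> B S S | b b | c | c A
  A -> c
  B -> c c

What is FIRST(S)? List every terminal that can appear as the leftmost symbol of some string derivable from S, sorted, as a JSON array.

FIRST sets, iterate to fixpoint:
[1]
  A via A→c: +{c}
  B via B→c c: +{c}
  S via S→B S S: +{c}
  S via S→b b: +{b}
  FIRST(S)={b,c}  FIRST(A)={c}  FIRST(B)={c}
[2] done
  FIRST(S)={b,c}  FIRST(A)={c}  FIRST(B)={c}

FIRST(S) = ["b", "c"]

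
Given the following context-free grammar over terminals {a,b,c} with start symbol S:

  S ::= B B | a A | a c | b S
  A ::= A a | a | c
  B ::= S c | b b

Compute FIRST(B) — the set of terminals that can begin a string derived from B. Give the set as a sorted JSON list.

FIRST sets, iterate to fixpoint:
iter 1:
  A via A→a: +{a}
  A via A→c: +{c}
  B via B→b b: +{b}
  S via S→B B: +{b}
  S via S→a A: +{a}
  S: {a,b}  A: {a,c}  B: {b}
iter 2:
  B via B→S c: +{a}
  S: {a,b}  A: {a,c}  B: {a,b}
iter 3: (no change)
  S: {a,b}  A: {a,c}  B: {a,b}

FIRST(B) = ["a", "b"]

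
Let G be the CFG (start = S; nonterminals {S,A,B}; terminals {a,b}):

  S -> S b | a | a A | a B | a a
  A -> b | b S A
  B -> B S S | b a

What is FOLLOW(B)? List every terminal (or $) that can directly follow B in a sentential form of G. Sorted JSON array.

Compute FIRST by fixpoint:
[1]
  A via A→b: +{b}
  B via B→b a: +{b}
  S via S→a: +{a}
  FIRST(S)={a}  FIRST(A)={b}  FIRST(B)={b}
[2] (no change)
  FIRST(S)={a}  FIRST(A)={b}  FIRST(B)={b}

FOLLOW sets:
initialize: $ ∈ FOLLOW(S)
round 1:
  A→b S A: FOLLOW(S) ⊇ FIRST(A) = {b}; new: +{b}
  B→B S S: FOLLOW(B) ⊇ FIRST(S) = {a}; new: +{a}
  B→B S S: FOLLOW(S) ⊇ FIRST(S) = {a}; new: +{a}
  S→a A: FOLLOW(A) ⊇ FOLLOW(S) ⊇ {$,a,b}; new: +{$,a,b}
  S→a B: FOLLOW(B) ⊇ FOLLOW(S) ⊇ {$,a,b}; new: +{$,b}
  FOLLOW(S)={$,a,b}  FOLLOW(A)={$,a,b}  FOLLOW(B)={$,a,b}
round 2: done
  FOLLOW(S)={$,a,b}  FOLLOW(A)={$,a,b}  FOLLOW(B)={$,a,b}

FOLLOW(B) = ["$", "a", "b"]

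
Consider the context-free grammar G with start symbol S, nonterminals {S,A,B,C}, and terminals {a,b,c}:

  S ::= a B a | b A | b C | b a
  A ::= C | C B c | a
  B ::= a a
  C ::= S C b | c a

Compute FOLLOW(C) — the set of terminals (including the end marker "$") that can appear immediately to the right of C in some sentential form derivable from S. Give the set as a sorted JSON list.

FIRST iteration:
[1]
  A via A→a: +{a}
  B via B→a a: +{a}
  C via C→c a: +{c}
  S via S→a B a: +{a}
  S via S→b A: +{b}
  FIRST(S)={a,b}  FIRST(A)={a}  FIRST(B)={a}  FIRST(C)={c}
[2]
  A via A→C: +{c}
  C via C→S C b: +{a,b}
  FIRST(S)={a,b}  FIRST(A)={a,c}  FIRST(B)={a}  FIRST(C)={a,b,c}
[3]
  A via A→C: +{b}
  FIRST(S)={a,b}  FIRST(A)={a,b,c}  FIRST(B)={a}  FIRST(C)={a,b,c}
[4] — fixpoint
  FIRST(S)={a,b}  FIRST(A)={a,b,c}  FIRST(B)={a}  FIRST(C)={a,b,c}

FOLLOW iteration:
initialize: $ ∈ FOLLOW(S)
round 1:
  A→C B c: FOLLOW(C) ⊇ FIRST(B) = {a}; new: +{a}
  A→C B c: FOLLOW(B) ⊇ FIRST(c) = {c}; new: +{c}
  C→S C b: FOLLOW(S) ⊇ FIRST(C) = {a,b,c}; new: +{a,b,c}
  C→S C b: FOLLOW(C) ⊇ FIRST(b) = {b}; new: +{b}
  S→a B a: FOLLOW(B) ⊇ FIRST(a) = {a}; new: +{a}
  S→b A: FOLLOW(A) ⊇ FOLLOW(S) ⊇ {$,a,b,c}; new: +{$,a,b,c}
  S→b C: FOLLOW(C) ⊇ FOLLOW(S) ⊇ {$,a,b,c}; new: +{$,c}
  FOLLOW[S]={$,a,b,c}  FOLLOW[A]={$,a,b,c}  FOLLOW[B]={a,c}  FOLLOW[C]={$,a,b,c}
round 2: — fixpoint
  FOLLOW[S]={$,a,b,c}  FOLLOW[A]={$,a,b,c}  FOLLOW[B]={a,c}  FOLLOW[C]={$,a,b,c}

FOLLOW(C) = ["$", "a", "b", "c"]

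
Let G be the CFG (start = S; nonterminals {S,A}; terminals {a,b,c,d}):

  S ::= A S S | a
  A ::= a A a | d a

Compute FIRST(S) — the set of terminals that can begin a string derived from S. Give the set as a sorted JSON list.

Compute FIRST by fixpoint:
round 1:
  A via A→a A a: +{a}
  A via A→d a: +{d}
  S via S→A S S: +{a,d}
  S: {a,d}  A: {a,d}
round 2: — fixpoint
  S: {a,d}  A: {a,d}

FIRST(S) = ["a", "d"]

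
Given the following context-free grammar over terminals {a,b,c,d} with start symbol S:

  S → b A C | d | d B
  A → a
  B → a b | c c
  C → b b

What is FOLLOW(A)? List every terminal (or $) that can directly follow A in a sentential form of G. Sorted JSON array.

Compute FIRST by fixpoint:
pass 1:
  A via A→a: +{a}
  B via B→a b: +{a}
  B via B→c c: +{c}
  C via C→b b: +{b}
  S via S→b A C: +{b}
  S via S→d: +{d}
  FIRST[S]={b,d}  FIRST[A]={a}  FIRST[B]={a,c}  FIRST[C]={b}
pass 2: (no change)
  FIRST[S]={b,d}  FIRST[A]={a}  FIRST[B]={a,c}  FIRST[C]={b}

Compute FOLLOW by fixpoint:
FOLLOW(S) := {$}
pass 1:
  S→b A C: FOLLOW(A) ⊇ FIRST(C) = {b}; new: +{b}
  S→b A C: FOLLOW(C) ⊇ FOLLOW(S) ⊇ {$}; new: +{$}
  S→d B: FOLLOW(B) ⊇ FOLLOW(S) ⊇ {$}; new: +{$}
  S: {$}  A: {b}  B: {$}  C: {$}
pass 2: (no change)
  S: {$}  A: {b}  B: {$}  C: {$}

FOLLOW(A) = ["b"]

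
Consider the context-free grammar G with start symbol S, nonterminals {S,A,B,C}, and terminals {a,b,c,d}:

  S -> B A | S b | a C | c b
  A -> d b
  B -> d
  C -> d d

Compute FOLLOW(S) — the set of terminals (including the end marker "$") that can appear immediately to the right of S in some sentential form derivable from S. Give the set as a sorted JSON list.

FIRST iteration:
pass 1:
  A via A→d b: +{d}
  B via B→d: +{d}
  C via C→d d: +{d}
  S via S→B A: +{d}
  S via S→a C: +{a}
  S via S→c b: +{c}
  FIRST(S)={a,c,d}  FIRST(A)={d}  FIRST(B)={d}  FIRST(C)={d}
pass 2: (no change)
  FIRST(S)={a,c,d}  FIRST(A)={d}  FIRST(B)={d}  FIRST(C)={d}

FOLLOW sets:
FOLLOW(S) := {$}
[1]
  S→B A: FOLLOW(B) ⊇ FIRST(A) = {d}; new: +{d}
  S→B A: FOLLOW(A) ⊇ FOLLOW(S) ⊇ {$}; new: +{$}
  S→S b: FOLLOW(S) ⊇ FIRST(b) = {b}; new: +{b}
  S→a C: FOLLOW(C) ⊇ FOLLOW(S) ⊇ {$,b}; new: +{$,b}
  FOLLOW(S)={$,b}  FOLLOW(A)={$}  FOLLOW(B)={d}  FOLLOW(C)={$,b}
[2]
  S→B A: FOLLOW(A) ⊇ FOLLOW(S) ⊇ {$,b}; new: +{b}
  FOLLOW(S)={$,b}  FOLLOW(A)={$,b}  FOLLOW(B)={d}  FOLLOW(C)={$,b}
[3] (stable)
  FOLLOW(S)={$,b}  FOLLOW(A)={$,b}  FOLLOW(B)={d}  FOLLOW(C)={$,b}

FOLLOW(S) = ["$", "b"]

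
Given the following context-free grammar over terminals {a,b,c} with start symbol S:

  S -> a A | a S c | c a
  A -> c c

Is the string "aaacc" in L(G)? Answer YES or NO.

Convert to CNF:
  S -> T0 T1 | T1 A | T1 X2
  A -> T0 T0
  T0 -> c
  T1 -> a
  X2 -> S T0

CYK fill:
  cell(0,0) a: {T1}  orig:{}
  cell(1,1) a: {T1}  orig:{}
  cell(2,2) a: {T1}  orig:{}
  cell(3,3) c: {T0}  orig:{}
  cell(4,4) c: {T0}  orig:{}
  cell(0,1) aa: ∅
  cell(1,2) aa: ∅
  cell(2,3) ac: ∅
  cell(3,4) cc: {A}
  cell(0,2) aaa: ∅
  cell(1,3) aac: ∅
  cell(2,4) acc: {S}
  cell(0,3) aaac: ∅
  cell(1,4) aacc: ∅
  cell(0,4) aaacc: ∅

S ∉ T[0,4] ⇒ NO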